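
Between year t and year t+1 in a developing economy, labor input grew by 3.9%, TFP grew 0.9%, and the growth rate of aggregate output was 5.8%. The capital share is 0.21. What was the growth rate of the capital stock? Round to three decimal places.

Labor's share = 1 − 0.21 = 0.79.
gY = gA + 0.79×3.9 + 0.21×g.
0.21×g = 5.8 − 0.9 − 3.081 = 1.819.
g = 1.819 / 0.21 = 8.6619%.

The capital stock growth was 8.662%.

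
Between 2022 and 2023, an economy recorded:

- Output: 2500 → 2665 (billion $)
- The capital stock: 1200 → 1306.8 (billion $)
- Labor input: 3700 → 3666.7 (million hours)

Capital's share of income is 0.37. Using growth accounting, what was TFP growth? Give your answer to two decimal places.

Output growth = (2665 − 2500) / 2500 = 6.6%.
The capital stock growth = (1306.8 − 1200) / 1200 = 8.9%.
Labor input growth = (3666.7 − 3700) / 3700 = -0.9%.
Labor's share = 1 − 0.37 = 0.63.
The capital stock: 0.37 × 8.9 = 3.293 pp.
Labor input: 0.63 × (-0.9) = -0.567 pp.
TFP growth = 6.6 − 2.726 = 3.874%.

3.87%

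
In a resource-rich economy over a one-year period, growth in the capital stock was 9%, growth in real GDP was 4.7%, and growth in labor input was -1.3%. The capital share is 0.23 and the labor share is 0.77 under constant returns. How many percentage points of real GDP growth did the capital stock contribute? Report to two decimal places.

2.07 pp

Contribution = share × growth = 0.23 × 9 = 2.07 pp.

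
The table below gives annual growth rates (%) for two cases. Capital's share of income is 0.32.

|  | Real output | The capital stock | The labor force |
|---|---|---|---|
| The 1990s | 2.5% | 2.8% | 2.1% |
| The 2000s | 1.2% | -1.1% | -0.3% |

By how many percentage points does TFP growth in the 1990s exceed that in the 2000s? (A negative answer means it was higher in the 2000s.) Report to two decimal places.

-1.58 percentage points

Labor's share = 1 − 0.32 = 0.68.
The 1990s: TFP = 2.5 − 0.896 − 1.428 = 0.176%.
The 2000s: TFP = 1.2 + 0.352 + 0.204 = 1.756%.
Difference = 0.176 − (1.756) = -1.58 pp.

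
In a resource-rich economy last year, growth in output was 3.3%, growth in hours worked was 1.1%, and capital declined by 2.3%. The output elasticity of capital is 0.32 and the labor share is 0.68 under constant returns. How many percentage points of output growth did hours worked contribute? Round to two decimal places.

Labor's share = 1 − 0.32 = 0.68.
Contribution = share × growth = 0.68 × 1.1 = 0.748 pp.

0.75 percentage points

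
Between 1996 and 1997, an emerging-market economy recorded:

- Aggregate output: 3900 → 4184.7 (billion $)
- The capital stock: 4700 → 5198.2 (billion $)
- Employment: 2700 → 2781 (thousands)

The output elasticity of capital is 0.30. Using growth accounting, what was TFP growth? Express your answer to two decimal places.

Aggregate output growth = (4184.7 − 3900) / 3900 = 7.3%.
The capital stock growth = (5198.2 − 4700) / 4700 = 10.6%.
Employment growth = (2781 − 2700) / 2700 = 3%.
Labor's share = 1 − 0.3 = 0.7.
The capital stock: 0.3 × 10.6 = 3.18 pp.
Employment: 0.7 × 3 = 2.1 pp.
TFP growth = 7.3 − 5.28 = 2.02%.

TFP grew 2.02%.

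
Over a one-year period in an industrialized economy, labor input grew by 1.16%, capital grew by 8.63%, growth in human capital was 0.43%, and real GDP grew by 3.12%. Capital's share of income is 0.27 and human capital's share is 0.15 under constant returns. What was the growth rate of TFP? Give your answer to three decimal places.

0.053%

Labor's share = 1 − 0.27 − 0.15 = 0.58.
Capital: 0.27 × 8.63 = 2.3301 pp.
Human capital: 0.15 × 0.43 = 0.0645 pp.
Labor input: 0.58 × 1.16 = 0.6728 pp.
TFP growth = 3.12 − 3.0674 = 0.0526%.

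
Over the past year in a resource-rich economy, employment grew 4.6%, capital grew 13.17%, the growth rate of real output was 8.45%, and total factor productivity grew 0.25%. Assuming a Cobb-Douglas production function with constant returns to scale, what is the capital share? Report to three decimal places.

gY = gA + α·gK + (1−α)·gL, so gY − gA − gL = α(gK − gL).
8.45 − 0.25 − 4.6 = α × (13.17 − 4.6).
3.6 = 8.57 α, so α = 0.42007.

0.420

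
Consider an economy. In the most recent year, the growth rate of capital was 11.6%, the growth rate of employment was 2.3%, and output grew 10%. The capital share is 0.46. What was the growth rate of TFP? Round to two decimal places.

3.42%

Labor's share = 1 − 0.46 = 0.54.
Capital: 0.46 × 11.6 = 5.336 pp.
Employment: 0.54 × 2.3 = 1.242 pp.
TFP growth = 10 − 6.578 = 3.422%.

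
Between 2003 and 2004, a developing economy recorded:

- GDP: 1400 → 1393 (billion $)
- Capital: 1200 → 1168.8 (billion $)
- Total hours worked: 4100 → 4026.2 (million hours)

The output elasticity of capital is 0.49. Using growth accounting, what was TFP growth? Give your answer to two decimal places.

TFP growth was 1.69%.

GDP growth = (1393 − 1400) / 1400 = -0.5%.
Capital growth = (1168.8 − 1200) / 1200 = -2.6%.
Total hours worked growth = (4026.2 − 4100) / 4100 = -1.8%.
Labor's share = 1 − 0.49 = 0.51.
Capital: 0.49 × (-2.6) = -1.274 pp.
Total hours worked: 0.51 × (-1.8) = -0.918 pp.
TFP growth = -0.5 + 2.192 = 1.692%.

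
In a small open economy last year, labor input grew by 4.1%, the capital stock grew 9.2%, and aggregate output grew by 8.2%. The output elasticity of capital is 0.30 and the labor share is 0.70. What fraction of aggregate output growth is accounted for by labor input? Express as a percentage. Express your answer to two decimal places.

Labor input accounted for 35.00% of growth.

Labor's share = 1 − 0.3 = 0.7.
Labor input contributed 0.7 × 4.1 = 2.87 pp.
Share of growth = 2.87 / 8.2 × 100 = 35%.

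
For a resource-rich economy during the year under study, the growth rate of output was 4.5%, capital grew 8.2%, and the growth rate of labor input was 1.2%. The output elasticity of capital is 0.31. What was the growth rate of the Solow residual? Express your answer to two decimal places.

Labor's share = 1 − 0.31 = 0.69.
Capital: 0.31 × 8.2 = 2.542 pp.
Labor input: 0.69 × 1.2 = 0.828 pp.
TFP growth = 4.5 − 3.37 = 1.13%.

The Solow residual growth was 1.13%.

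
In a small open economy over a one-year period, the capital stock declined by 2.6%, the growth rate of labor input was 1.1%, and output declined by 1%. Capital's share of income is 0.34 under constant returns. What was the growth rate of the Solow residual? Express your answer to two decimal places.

Labor's share = 1 − 0.34 = 0.66.
The capital stock: 0.34 × (-2.6) = -0.884 pp.
Labor input: 0.66 × 1.1 = 0.726 pp.
TFP growth = -1 + 0.158 = -0.842%.

-0.84%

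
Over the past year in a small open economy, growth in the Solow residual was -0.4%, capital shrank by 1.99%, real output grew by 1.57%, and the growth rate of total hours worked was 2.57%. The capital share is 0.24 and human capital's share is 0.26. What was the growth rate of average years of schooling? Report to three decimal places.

Labor's share = 1 − 0.24 − 0.26 = 0.5.
gY = gA + 0.24×(-1.99) + 0.5×2.57 + 0.26×g.
0.26×g = 1.57 + 0.4 − 0.8074 = 1.1626.
g = 1.1626 / 0.26 = 4.47154%.

Average years of schooling grew 4.472%.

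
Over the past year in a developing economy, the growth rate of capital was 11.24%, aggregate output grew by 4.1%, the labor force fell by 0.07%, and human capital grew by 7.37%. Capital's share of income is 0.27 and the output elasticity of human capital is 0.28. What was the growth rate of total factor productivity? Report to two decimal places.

Labor's share = 1 − 0.27 − 0.28 = 0.45.
Capital: 0.27 × 11.24 = 3.0348 pp.
Human capital: 0.28 × 7.37 = 2.0636 pp.
The labor force: 0.45 × (-0.07) = -0.0315 pp.
TFP growth = 4.1 − 5.0669 = -0.9669%.

-0.97%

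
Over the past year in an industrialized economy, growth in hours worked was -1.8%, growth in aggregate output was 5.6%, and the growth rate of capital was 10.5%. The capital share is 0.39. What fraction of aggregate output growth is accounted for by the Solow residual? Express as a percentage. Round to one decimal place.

46.5%

Labor's share = 1 − 0.39 = 0.61.
Capital: 0.39 × 10.5 = 4.095 pp.
Hours worked: 0.61 × (-1.8) = -1.098 pp.
TFP growth = 5.6 − 2.997 = 2.603%.
TFP share of growth = 2.603 / 5.6 × 100 = 46.482%.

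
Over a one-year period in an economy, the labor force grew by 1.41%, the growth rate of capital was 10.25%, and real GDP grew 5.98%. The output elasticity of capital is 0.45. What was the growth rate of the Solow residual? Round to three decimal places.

0.592%

Labor's share = 1 − 0.45 = 0.55.
Capital: 0.45 × 10.25 = 4.6125 pp.
The labor force: 0.55 × 1.41 = 0.7755 pp.
TFP growth = 5.98 − 5.388 = 0.592%.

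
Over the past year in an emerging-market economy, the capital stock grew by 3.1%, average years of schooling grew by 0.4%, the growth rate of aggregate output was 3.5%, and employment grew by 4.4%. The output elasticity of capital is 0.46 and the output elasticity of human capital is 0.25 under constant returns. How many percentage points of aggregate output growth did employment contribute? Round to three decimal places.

Labor's share = 1 − 0.46 − 0.25 = 0.29.
Contribution = share × growth = 0.29 × 4.4 = 1.276 pp.

1.276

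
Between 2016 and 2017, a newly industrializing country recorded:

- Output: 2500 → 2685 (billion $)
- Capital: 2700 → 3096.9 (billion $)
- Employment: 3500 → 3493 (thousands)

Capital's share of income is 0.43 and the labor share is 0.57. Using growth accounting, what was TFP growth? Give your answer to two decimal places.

1.19%

Output growth = (2685 − 2500) / 2500 = 7.4%.
Capital growth = (3096.9 − 2700) / 2700 = 14.7%.
Employment growth = (3493 − 3500) / 3500 = -0.2%.
Labor's share = 1 − 0.43 = 0.57.
Capital: 0.43 × 14.7 = 6.321 pp.
Employment: 0.57 × (-0.2) = -0.114 pp.
TFP growth = 7.4 − 6.207 = 1.193%.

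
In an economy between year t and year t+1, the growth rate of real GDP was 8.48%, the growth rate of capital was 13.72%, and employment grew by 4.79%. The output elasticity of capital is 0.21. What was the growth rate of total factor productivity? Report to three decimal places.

Total factor productivity grew 1.815%.

Labor's share = 1 − 0.21 = 0.79.
Capital: 0.21 × 13.72 = 2.8812 pp.
Employment: 0.79 × 4.79 = 3.7841 pp.
TFP growth = 8.48 − 6.6653 = 1.8147%.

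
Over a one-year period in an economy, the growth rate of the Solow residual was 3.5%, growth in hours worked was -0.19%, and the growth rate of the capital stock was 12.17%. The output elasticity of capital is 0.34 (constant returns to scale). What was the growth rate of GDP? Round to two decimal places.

7.51%

Labor's share = 1 − 0.34 = 0.66.
The capital stock: 0.34 × 12.17 = 4.1378 pp.
Hours worked: 0.66 × (-0.19) = -0.1254 pp.
Output growth = 3.5 + 4.0124 = 7.5124%.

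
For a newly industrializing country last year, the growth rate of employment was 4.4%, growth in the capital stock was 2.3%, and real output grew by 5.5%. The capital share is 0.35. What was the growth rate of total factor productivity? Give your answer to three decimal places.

Total factor productivity grew 1.835%.

Labor's share = 1 − 0.35 = 0.65.
The capital stock: 0.35 × 2.3 = 0.805 pp.
Employment: 0.65 × 4.4 = 2.86 pp.
TFP growth = 5.5 − 3.665 = 1.835%.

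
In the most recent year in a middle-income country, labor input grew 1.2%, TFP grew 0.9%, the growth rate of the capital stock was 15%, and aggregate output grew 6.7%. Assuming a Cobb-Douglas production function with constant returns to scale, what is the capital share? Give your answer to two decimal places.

gY = gA + α·gK + (1−α)·gL, so gY − gA − gL = α(gK − gL).
6.7 − 0.9 − 1.2 = α × (15 − 1.2).
4.6 = 13.8 α, so α = 0.3333.

α = 0.33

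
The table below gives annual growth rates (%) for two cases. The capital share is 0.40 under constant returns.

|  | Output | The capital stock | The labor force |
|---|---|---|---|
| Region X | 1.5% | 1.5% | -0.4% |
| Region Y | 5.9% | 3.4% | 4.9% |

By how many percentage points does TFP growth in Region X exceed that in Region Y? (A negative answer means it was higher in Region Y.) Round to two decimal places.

-0.46 percentage points

Labor's share = 1 − 0.4 = 0.6.
Region X: TFP = 1.5 − 0.6 + 0.24 = 1.14%.
Region Y: TFP = 5.9 − 1.36 − 2.94 = 1.6%.
Difference = 1.14 − (1.6) = -0.46 pp.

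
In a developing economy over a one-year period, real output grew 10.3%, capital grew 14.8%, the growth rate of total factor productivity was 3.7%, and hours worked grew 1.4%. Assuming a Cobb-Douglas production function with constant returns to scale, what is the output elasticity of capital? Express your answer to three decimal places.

The output elasticity of capital is 0.388.

gY = gA + α·gK + (1−α)·gL, so gY − gA − gL = α(gK − gL).
10.3 − 3.7 − 1.4 = α × (14.8 − 1.4).
5.2 = 13.4 α, so α = 0.38806.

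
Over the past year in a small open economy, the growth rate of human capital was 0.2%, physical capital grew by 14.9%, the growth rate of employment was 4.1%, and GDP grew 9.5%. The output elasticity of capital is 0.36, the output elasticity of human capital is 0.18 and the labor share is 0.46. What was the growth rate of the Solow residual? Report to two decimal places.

Labor's share = 1 − 0.36 − 0.18 = 0.46.
Physical capital: 0.36 × 14.9 = 5.364 pp.
Human capital: 0.18 × 0.2 = 0.036 pp.
Employment: 0.46 × 4.1 = 1.886 pp.
TFP growth = 9.5 − 7.286 = 2.214%.

The Solow residual growth was 2.21%.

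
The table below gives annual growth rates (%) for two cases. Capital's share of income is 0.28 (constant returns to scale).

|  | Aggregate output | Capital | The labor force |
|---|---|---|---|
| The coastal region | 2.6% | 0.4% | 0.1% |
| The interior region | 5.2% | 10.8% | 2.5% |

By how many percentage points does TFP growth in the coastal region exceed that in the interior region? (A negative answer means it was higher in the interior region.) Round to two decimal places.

Labor's share = 1 − 0.28 = 0.72.
The coastal region: TFP = 2.6 − 0.112 − 0.072 = 2.416%.
The interior region: TFP = 5.2 − 3.024 − 1.8 = 0.376%.
Difference = 2.416 − (0.376) = 2.04 pp.

2.04 percentage points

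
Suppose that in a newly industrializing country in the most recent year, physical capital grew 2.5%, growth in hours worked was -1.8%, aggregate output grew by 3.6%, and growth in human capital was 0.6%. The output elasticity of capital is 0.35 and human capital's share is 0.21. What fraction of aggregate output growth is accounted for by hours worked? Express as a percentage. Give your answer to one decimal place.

-22.0%

Labor's share = 1 − 0.35 − 0.21 = 0.44.
Hours worked contributed 0.44 × (-1.8) = -0.792 pp.
Share of growth = -0.792 / 3.6 × 100 = -22%.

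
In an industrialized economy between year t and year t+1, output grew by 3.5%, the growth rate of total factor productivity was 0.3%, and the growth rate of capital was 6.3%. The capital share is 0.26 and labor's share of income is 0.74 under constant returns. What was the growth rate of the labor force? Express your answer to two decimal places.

Labor's share = 1 − 0.26 = 0.74.
gY = gA + 0.26×6.3 + 0.74×g.
0.74×g = 3.5 − 0.3 − 1.638 = 1.562.
g = 1.562 / 0.74 = 2.1108%.

The labor force growth was 2.11%.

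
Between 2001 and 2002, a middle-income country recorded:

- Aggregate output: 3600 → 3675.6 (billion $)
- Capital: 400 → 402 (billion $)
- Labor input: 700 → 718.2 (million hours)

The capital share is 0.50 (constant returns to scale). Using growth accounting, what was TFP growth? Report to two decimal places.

Aggregate output growth = (3675.6 − 3600) / 3600 = 2.1%.
Capital growth = (402 − 400) / 400 = 0.5%.
Labor input growth = (718.2 − 700) / 700 = 2.6%.
Labor's share = 1 − 0.5 = 0.5.
Capital: 0.5 × 0.5 = 0.25 pp.
Labor input: 0.5 × 2.6 = 1.3 pp.
TFP growth = 2.1 − 1.55 = 0.55%.

0.55%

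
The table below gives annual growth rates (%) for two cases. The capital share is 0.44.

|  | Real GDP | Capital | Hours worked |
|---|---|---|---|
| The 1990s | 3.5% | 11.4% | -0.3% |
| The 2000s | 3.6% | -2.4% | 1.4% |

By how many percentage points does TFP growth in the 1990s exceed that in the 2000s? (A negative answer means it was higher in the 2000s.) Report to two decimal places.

-5.22 percentage points

Labor's share = 1 − 0.44 = 0.56.
The 1990s: TFP = 3.5 − 5.016 + 0.168 = -1.348%.
The 2000s: TFP = 3.6 + 1.056 − 0.784 = 3.872%.
Difference = -1.348 − (3.872) = -5.22 pp.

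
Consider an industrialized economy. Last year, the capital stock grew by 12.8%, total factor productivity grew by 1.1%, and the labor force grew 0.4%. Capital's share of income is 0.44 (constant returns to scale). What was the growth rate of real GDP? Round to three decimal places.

Labor's share = 1 − 0.44 = 0.56.
The capital stock: 0.44 × 12.8 = 5.632 pp.
The labor force: 0.56 × 0.4 = 0.224 pp.
Output growth = 1.1 + 5.856 = 6.956%.

Real GDP growth was 6.956%.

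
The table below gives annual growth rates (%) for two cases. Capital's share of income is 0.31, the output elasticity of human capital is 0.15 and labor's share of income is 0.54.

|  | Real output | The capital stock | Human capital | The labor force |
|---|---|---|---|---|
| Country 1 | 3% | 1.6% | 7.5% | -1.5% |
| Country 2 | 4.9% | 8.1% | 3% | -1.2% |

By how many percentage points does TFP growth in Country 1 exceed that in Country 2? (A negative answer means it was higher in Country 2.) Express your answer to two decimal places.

-0.40 percentage points

Labor's share = 1 − 0.31 − 0.15 = 0.54.
Country 1: TFP = 3 − 0.496 − 1.125 + 0.81 = 2.189%.
Country 2: TFP = 4.9 − 2.511 − 0.45 + 0.648 = 2.587%.
Difference = 2.189 − (2.587) = -0.398 pp.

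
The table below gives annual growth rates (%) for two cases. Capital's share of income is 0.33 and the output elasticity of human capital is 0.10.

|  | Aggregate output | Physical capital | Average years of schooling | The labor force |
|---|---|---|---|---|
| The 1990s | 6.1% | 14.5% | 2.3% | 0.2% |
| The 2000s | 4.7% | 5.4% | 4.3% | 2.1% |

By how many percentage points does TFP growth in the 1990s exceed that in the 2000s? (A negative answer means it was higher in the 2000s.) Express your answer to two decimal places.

-0.32 percentage points

Labor's share = 1 − 0.33 − 0.1 = 0.57.
The 1990s: TFP = 6.1 − 4.785 − 0.23 − 0.114 = 0.971%.
The 2000s: TFP = 4.7 − 1.782 − 0.43 − 1.197 = 1.291%.
Difference = 0.971 − (1.291) = -0.32 pp.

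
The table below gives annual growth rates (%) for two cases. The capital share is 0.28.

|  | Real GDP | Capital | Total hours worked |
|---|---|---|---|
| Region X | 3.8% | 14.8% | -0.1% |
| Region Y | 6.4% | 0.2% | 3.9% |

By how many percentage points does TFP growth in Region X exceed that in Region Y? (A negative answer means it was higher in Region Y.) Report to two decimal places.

Labor's share = 1 − 0.28 = 0.72.
Region X: TFP = 3.8 − 4.144 + 0.072 = -0.272%.
Region Y: TFP = 6.4 − 0.056 − 2.808 = 3.536%.
Difference = -0.272 − (3.536) = -3.808 pp.

-3.81 percentage points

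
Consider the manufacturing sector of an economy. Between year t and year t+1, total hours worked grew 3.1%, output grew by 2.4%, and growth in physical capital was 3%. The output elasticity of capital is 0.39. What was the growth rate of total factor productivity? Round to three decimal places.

-0.661%

Labor's share = 1 − 0.39 = 0.61.
Physical capital: 0.39 × 3 = 1.17 pp.
Total hours worked: 0.61 × 3.1 = 1.891 pp.
TFP growth = 2.4 − 3.061 = -0.661%.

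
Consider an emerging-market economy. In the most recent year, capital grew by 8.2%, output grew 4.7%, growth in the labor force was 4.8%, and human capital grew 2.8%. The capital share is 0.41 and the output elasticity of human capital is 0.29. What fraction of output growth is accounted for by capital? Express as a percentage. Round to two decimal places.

Capital contributed 0.41 × 8.2 = 3.362 pp.
Share of growth = 3.362 / 4.7 × 100 = 71.5319%.

Capital accounted for 71.53% of growth.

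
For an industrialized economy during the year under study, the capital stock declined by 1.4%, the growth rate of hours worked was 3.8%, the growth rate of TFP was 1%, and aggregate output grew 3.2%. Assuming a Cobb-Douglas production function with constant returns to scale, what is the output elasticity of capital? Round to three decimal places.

gY = gA + α·gK + (1−α)·gL, so gY − gA − gL = α(gK − gL).
3.2 − 1 − 3.8 = α × (-1.4 − 3.8).
-1.6 = -5.2 α, so α = 0.30769.

α = 0.308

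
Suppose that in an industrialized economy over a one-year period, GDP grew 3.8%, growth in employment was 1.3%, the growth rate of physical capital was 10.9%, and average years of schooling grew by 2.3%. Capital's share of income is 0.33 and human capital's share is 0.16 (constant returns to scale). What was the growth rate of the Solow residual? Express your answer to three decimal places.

-0.828%

Labor's share = 1 − 0.33 − 0.16 = 0.51.
Physical capital: 0.33 × 10.9 = 3.597 pp.
Average years of schooling: 0.16 × 2.3 = 0.368 pp.
Employment: 0.51 × 1.3 = 0.663 pp.
TFP growth = 3.8 − 4.628 = -0.828%.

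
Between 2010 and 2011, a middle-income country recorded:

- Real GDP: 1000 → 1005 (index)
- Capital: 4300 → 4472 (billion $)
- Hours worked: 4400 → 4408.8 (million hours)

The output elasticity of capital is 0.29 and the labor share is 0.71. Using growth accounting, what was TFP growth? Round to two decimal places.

Real GDP growth = (1005 − 1000) / 1000 = 0.5%.
Capital growth = (4472 − 4300) / 4300 = 4%.
Hours worked growth = (4408.8 − 4400) / 4400 = 0.2%.
Labor's share = 1 − 0.29 = 0.71.
Capital: 0.29 × 4 = 1.16 pp.
Hours worked: 0.71 × 0.2 = 0.142 pp.
TFP growth = 0.5 − 1.302 = -0.802%.

-0.80%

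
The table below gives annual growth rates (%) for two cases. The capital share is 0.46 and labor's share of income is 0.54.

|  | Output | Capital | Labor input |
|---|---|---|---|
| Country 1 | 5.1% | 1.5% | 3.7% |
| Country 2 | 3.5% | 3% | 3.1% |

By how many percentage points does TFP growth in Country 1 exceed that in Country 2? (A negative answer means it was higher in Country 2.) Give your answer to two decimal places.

1.97 percentage points

Labor's share = 1 − 0.46 = 0.54.
Country 1: TFP = 5.1 − 0.69 − 1.998 = 2.412%.
Country 2: TFP = 3.5 − 1.38 − 1.674 = 0.446%.
Difference = 2.412 − (0.446) = 1.966 pp.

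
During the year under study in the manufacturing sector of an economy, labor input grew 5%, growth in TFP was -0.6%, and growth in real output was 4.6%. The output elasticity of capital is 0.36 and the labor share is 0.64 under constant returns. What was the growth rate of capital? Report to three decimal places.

Labor's share = 1 − 0.36 = 0.64.
gY = gA + 0.64×5 + 0.36×g.
0.36×g = 4.6 + 0.6 − 3.2 = 2.
g = 2 / 0.36 = 5.55556%.

Capital grew 5.556%.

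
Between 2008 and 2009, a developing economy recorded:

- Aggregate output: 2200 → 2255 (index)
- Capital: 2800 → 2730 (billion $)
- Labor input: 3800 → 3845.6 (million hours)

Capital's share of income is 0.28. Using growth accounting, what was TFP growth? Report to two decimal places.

TFP grew 2.34%.

Aggregate output growth = (2255 − 2200) / 2200 = 2.5%.
Capital growth = (2730 − 2800) / 2800 = -2.5%.
Labor input growth = (3845.6 − 3800) / 3800 = 1.2%.
Labor's share = 1 − 0.28 = 0.72.
Capital: 0.28 × (-2.5) = -0.7 pp.
Labor input: 0.72 × 1.2 = 0.864 pp.
TFP growth = 2.5 − 0.164 = 2.336%.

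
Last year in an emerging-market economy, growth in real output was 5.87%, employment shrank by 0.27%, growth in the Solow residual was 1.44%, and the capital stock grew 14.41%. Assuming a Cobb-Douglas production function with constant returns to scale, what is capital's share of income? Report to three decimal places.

gY = gA + α·gK + (1−α)·gL, so gY − gA − gL = α(gK − gL).
5.87 − 1.44 + 0.27 = α × (14.41 − (-0.27)).
4.7 = 14.68 α, so α = 0.32016.

0.320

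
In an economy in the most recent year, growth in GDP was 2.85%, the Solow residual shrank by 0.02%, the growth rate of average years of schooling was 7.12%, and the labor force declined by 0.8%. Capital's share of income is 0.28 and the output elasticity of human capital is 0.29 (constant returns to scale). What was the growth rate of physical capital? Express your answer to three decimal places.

Physical capital growth was 4.104%.

Labor's share = 1 − 0.28 − 0.29 = 0.43.
gY = gA + 0.29×7.12 + 0.43×(-0.8) + 0.28×g.
0.28×g = 2.85 + 0.02 − 1.7208 = 1.1492.
g = 1.1492 / 0.28 = 4.10429%.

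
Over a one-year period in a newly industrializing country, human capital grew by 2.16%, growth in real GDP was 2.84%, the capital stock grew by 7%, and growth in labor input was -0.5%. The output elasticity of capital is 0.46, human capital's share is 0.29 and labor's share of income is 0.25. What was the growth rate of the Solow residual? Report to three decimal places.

Labor's share = 1 − 0.46 − 0.29 = 0.25.
The capital stock: 0.46 × 7 = 3.22 pp.
Human capital: 0.29 × 2.16 = 0.6264 pp.
Labor input: 0.25 × (-0.5) = -0.125 pp.
TFP growth = 2.84 − 3.7214 = -0.8814%.

-0.881%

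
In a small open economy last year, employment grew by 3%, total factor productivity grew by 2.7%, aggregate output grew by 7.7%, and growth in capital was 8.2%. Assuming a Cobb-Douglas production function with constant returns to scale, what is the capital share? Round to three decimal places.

gY = gA + α·gK + (1−α)·gL, so gY − gA − gL = α(gK − gL).
7.7 − 2.7 − 3 = α × (8.2 − 3).
2 = 5.2 α, so α = 0.38462.

α = 0.385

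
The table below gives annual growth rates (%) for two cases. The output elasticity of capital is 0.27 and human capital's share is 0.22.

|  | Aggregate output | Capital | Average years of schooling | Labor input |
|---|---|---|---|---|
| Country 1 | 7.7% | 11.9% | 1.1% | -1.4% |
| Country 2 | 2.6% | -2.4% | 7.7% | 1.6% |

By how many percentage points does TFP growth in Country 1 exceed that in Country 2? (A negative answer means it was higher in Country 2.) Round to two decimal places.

Labor's share = 1 − 0.27 − 0.22 = 0.51.
Country 1: TFP = 7.7 − 3.213 − 0.242 + 0.714 = 4.959%.
Country 2: TFP = 2.6 + 0.648 − 1.694 − 0.816 = 0.738%.
Difference = 4.959 − (0.738) = 4.221 pp.

4.22 percentage points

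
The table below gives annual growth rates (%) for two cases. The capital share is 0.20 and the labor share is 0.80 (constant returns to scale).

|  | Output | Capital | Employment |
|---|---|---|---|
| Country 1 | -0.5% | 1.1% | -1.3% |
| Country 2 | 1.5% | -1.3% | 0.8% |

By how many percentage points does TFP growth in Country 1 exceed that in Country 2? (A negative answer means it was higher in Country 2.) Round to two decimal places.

Labor's share = 1 − 0.2 = 0.8.
Country 1: TFP = -0.5 − 0.22 + 1.04 = 0.32%.
Country 2: TFP = 1.5 + 0.26 − 0.64 = 1.12%.
Difference = 0.32 − (1.12) = -0.8 pp.

-0.80 percentage points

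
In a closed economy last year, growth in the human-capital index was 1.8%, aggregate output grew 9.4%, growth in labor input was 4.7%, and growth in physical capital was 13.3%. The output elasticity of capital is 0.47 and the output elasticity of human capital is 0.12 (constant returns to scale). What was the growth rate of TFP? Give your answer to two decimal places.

Labor's share = 1 − 0.47 − 0.12 = 0.41.
Physical capital: 0.47 × 13.3 = 6.251 pp.
The human-capital index: 0.12 × 1.8 = 0.216 pp.
Labor input: 0.41 × 4.7 = 1.927 pp.
TFP growth = 9.4 − 8.394 = 1.006%.

TFP growth was 1.01%.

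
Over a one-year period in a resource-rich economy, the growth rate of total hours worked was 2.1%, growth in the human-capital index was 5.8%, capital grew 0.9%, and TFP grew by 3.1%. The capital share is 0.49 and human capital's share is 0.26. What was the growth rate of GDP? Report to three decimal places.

Labor's share = 1 − 0.49 − 0.26 = 0.25.
Capital: 0.49 × 0.9 = 0.441 pp.
The human-capital index: 0.26 × 5.8 = 1.508 pp.
Total hours worked: 0.25 × 2.1 = 0.525 pp.
Output growth = 3.1 + 2.474 = 5.574%.

5.574%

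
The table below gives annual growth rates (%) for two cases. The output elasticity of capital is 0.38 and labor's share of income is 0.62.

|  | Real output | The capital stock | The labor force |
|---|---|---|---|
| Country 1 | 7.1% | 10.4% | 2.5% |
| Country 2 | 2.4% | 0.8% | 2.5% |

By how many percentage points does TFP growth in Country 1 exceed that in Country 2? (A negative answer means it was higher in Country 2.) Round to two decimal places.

1.05 percentage points

Labor's share = 1 − 0.38 = 0.62.
Country 1: TFP = 7.1 − 3.952 − 1.55 = 1.598%.
Country 2: TFP = 2.4 − 0.304 − 1.55 = 0.546%.
Difference = 1.598 − (0.546) = 1.052 pp.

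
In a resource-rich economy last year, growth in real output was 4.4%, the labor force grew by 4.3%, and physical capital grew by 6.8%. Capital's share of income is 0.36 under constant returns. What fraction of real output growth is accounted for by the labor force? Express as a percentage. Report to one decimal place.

Labor's share = 1 − 0.36 = 0.64.
The labor force contributed 0.64 × 4.3 = 2.752 pp.
Share of growth = 2.752 / 4.4 × 100 = 62.545%.

62.5%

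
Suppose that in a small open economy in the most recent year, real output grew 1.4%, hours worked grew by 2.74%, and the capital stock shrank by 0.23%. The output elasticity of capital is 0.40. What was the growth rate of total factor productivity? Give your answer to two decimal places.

Labor's share = 1 − 0.4 = 0.6.
The capital stock: 0.4 × (-0.23) = -0.092 pp.
Hours worked: 0.6 × 2.74 = 1.644 pp.
TFP growth = 1.4 − 1.552 = -0.152%.

-0.15%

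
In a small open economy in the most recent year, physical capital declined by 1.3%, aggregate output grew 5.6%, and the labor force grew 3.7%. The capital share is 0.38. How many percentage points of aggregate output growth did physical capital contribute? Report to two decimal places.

Contribution = share × growth = 0.38 × (-1.3) = -0.494 pp.

-0.49 pp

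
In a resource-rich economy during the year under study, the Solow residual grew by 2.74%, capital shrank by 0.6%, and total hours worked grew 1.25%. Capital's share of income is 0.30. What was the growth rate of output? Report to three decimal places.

3.435%

Labor's share = 1 − 0.3 = 0.7.
Capital: 0.3 × (-0.6) = -0.18 pp.
Total hours worked: 0.7 × 1.25 = 0.875 pp.
Output growth = 2.74 + 0.695 = 3.435%.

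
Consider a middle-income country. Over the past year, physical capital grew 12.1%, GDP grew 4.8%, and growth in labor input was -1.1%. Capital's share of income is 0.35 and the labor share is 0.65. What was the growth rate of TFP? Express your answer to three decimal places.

1.280%

Labor's share = 1 − 0.35 = 0.65.
Physical capital: 0.35 × 12.1 = 4.235 pp.
Labor input: 0.65 × (-1.1) = -0.715 pp.
TFP growth = 4.8 − 3.52 = 1.28%.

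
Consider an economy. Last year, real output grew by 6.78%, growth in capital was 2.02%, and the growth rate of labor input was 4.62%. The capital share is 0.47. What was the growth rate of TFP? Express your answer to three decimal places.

3.382%

Labor's share = 1 − 0.47 = 0.53.
Capital: 0.47 × 2.02 = 0.9494 pp.
Labor input: 0.53 × 4.62 = 2.4486 pp.
TFP growth = 6.78 − 3.398 = 3.382%.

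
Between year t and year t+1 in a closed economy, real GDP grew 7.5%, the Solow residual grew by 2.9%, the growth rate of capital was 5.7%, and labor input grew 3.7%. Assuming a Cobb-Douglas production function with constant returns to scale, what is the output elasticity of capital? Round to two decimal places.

gY = gA + α·gK + (1−α)·gL, so gY − gA − gL = α(gK − gL).
7.5 − 2.9 − 3.7 = α × (5.7 − 3.7).
0.9 = 2 α, so α = 0.45.

The output elasticity of capital is 0.45.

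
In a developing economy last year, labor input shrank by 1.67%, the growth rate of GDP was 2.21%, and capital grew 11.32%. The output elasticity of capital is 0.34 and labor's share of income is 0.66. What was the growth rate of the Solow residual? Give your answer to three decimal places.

-0.537%

Labor's share = 1 − 0.34 = 0.66.
Capital: 0.34 × 11.32 = 3.8488 pp.
Labor input: 0.66 × (-1.67) = -1.1022 pp.
TFP growth = 2.21 − 2.7466 = -0.5366%.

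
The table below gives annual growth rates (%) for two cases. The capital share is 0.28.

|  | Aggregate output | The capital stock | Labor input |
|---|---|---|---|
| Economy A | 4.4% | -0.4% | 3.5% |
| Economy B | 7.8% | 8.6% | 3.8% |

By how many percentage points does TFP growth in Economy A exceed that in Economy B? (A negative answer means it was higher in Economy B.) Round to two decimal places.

-0.66 percentage points

Labor's share = 1 − 0.28 = 0.72.
Economy A: TFP = 4.4 + 0.112 − 2.52 = 1.992%.
Economy B: TFP = 7.8 − 2.408 − 2.736 = 2.656%.
Difference = 1.992 − (2.656) = -0.664 pp.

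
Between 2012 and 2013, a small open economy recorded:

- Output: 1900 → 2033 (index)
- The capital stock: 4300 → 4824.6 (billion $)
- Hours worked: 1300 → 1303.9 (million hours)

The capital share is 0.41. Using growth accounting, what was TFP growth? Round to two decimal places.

Output growth = (2033 − 1900) / 1900 = 7%.
The capital stock growth = (4824.6 − 4300) / 4300 = 12.2%.
Hours worked growth = (1303.9 − 1300) / 1300 = 0.3%.
Labor's share = 1 − 0.41 = 0.59.
The capital stock: 0.41 × 12.2 = 5.002 pp.
Hours worked: 0.59 × 0.3 = 0.177 pp.
TFP growth = 7 − 5.179 = 1.821%.

1.82%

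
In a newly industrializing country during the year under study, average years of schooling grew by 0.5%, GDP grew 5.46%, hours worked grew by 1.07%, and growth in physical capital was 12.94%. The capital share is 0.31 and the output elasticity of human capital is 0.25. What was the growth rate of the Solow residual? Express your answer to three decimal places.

0.853%

Labor's share = 1 − 0.31 − 0.25 = 0.44.
Physical capital: 0.31 × 12.94 = 4.0114 pp.
Average years of schooling: 0.25 × 0.5 = 0.125 pp.
Hours worked: 0.44 × 1.07 = 0.4708 pp.
TFP growth = 5.46 − 4.6072 = 0.8528%.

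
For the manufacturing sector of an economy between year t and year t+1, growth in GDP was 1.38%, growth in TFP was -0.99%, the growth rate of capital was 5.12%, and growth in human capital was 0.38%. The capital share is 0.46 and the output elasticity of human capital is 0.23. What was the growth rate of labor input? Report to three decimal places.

Labor's share = 1 − 0.46 − 0.23 = 0.31.
gY = gA + 0.46×5.12 + 0.23×0.38 + 0.31×g.
0.31×g = 1.38 + 0.99 − 2.4426 = -0.0726.
g = -0.0726 / 0.31 = -0.23419%.

-0.234%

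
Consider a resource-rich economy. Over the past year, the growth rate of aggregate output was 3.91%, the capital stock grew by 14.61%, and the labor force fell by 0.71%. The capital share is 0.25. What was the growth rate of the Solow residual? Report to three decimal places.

0.790%

Labor's share = 1 − 0.25 = 0.75.
The capital stock: 0.25 × 14.61 = 3.6525 pp.
The labor force: 0.75 × (-0.71) = -0.5325 pp.
TFP growth = 3.91 − 3.12 = 0.79%.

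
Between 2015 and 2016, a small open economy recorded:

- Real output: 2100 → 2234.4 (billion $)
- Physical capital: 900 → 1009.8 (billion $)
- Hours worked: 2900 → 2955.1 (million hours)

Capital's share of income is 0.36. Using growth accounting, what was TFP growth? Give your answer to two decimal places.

Real output growth = (2234.4 − 2100) / 2100 = 6.4%.
Physical capital growth = (1009.8 − 900) / 900 = 12.2%.
Hours worked growth = (2955.1 − 2900) / 2900 = 1.9%.
Labor's share = 1 − 0.36 = 0.64.
Physical capital: 0.36 × 12.2 = 4.392 pp.
Hours worked: 0.64 × 1.9 = 1.216 pp.
TFP growth = 6.4 − 5.608 = 0.792%.

TFP grew 0.79%.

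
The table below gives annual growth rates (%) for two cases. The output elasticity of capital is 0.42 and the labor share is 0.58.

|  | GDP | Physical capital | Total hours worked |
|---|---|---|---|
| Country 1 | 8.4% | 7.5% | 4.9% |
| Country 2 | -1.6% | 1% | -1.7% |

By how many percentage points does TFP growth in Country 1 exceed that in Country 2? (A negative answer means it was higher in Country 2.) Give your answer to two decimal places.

3.44 percentage points

Labor's share = 1 − 0.42 = 0.58.
Country 1: TFP = 8.4 − 3.15 − 2.842 = 2.408%.
Country 2: TFP = -1.6 − 0.42 + 0.986 = -1.034%.
Difference = 2.408 − (-1.034) = 3.442 pp.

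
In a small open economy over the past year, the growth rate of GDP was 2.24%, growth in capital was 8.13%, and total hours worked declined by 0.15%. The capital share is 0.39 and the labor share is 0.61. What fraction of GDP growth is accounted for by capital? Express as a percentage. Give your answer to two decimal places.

Capital contributed 0.39 × 8.13 = 3.1707 pp.
Share of growth = 3.1707 / 2.24 × 100 = 141.5491%.

141.55%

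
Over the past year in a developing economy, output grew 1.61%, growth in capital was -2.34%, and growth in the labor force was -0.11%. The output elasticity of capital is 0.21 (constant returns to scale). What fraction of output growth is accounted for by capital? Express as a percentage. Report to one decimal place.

-30.5%

Capital contributed 0.21 × (-2.34) = -0.4914 pp.
Share of growth = -0.4914 / 1.61 × 100 = -30.522%.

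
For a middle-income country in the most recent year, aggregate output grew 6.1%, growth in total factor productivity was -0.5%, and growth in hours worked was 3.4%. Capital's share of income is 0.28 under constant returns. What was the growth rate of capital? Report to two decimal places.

14.83%

Labor's share = 1 − 0.28 = 0.72.
gY = gA + 0.72×3.4 + 0.28×g.
0.28×g = 6.1 + 0.5 − 2.448 = 4.152.
g = 4.152 / 0.28 = 14.8286%.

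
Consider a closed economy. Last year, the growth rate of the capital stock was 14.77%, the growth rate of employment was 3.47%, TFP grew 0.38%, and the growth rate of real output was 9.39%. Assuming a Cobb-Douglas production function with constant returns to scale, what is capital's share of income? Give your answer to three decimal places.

0.490

gY = gA + α·gK + (1−α)·gL, so gY − gA − gL = α(gK − gL).
9.39 − 0.38 − 3.47 = α × (14.77 − 3.47).
5.54 = 11.3 α, so α = 0.49027.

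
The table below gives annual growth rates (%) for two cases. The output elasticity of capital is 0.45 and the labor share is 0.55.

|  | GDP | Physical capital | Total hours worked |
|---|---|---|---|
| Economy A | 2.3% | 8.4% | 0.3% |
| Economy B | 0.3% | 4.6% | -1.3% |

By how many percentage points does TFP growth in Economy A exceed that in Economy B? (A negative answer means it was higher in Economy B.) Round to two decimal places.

-0.59 percentage points

Labor's share = 1 − 0.45 = 0.55.
Economy A: TFP = 2.3 − 3.78 − 0.165 = -1.645%.
Economy B: TFP = 0.3 − 2.07 + 0.715 = -1.055%.
Difference = -1.645 − (-1.055) = -0.59 pp.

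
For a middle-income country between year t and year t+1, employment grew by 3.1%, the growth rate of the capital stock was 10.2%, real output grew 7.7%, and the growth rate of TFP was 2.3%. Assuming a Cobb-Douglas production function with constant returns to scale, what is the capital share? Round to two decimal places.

gY = gA + α·gK + (1−α)·gL, so gY − gA − gL = α(gK − gL).
7.7 − 2.3 − 3.1 = α × (10.2 − 3.1).
2.3 = 7.1 α, so α = 0.3239.

α = 0.32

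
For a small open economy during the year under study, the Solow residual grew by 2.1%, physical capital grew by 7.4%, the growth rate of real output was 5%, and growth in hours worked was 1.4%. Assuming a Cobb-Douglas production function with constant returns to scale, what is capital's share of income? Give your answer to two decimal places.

0.25

gY = gA + α·gK + (1−α)·gL, so gY − gA − gL = α(gK − gL).
5 − 2.1 − 1.4 = α × (7.4 − 1.4).
1.5 = 6 α, so α = 0.25.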